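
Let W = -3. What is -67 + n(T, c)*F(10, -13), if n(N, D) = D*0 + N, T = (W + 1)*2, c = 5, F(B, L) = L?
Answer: -15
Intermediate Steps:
T = -4 (T = (-3 + 1)*2 = -2*2 = -4)
n(N, D) = N (n(N, D) = 0 + N = N)
-67 + n(T, c)*F(10, -13) = -67 - 4*(-13) = -67 + 52 = -15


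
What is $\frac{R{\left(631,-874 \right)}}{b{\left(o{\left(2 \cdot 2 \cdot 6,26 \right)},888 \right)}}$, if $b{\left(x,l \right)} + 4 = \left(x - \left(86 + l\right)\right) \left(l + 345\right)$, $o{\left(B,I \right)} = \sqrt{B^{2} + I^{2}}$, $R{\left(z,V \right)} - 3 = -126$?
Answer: $\frac{73858179}{720183946544} + \frac{151659 \sqrt{313}}{720183946544} \approx 0.00010628$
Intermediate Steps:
$R{\left(z,V \right)} = -123$ ($R{\left(z,V \right)} = 3 - 126 = -123$)
$b{\left(x,l \right)} = -4 + \left(345 + l\right) \left(-86 + x - l\right)$ ($b{\left(x,l \right)} = -4 + \left(x - \left(86 + l\right)\right) \left(l + 345\right) = -4 + \left(-86 + x - l\right) \left(345 + l\right) = -4 + \left(345 + l\right) \left(-86 + x - l\right)$)
$\frac{R{\left(631,-874 \right)}}{b{\left(o{\left(2 \cdot 2 \cdot 6,26 \right)},888 \right)}} = - \frac{123}{-29674 - 888^{2} - 382728 + 345 \sqrt{\left(2 \cdot 2 \cdot 6\right)^{2} + 26^{2}} + 888 \sqrt{\left(2 \cdot 2 \cdot 6\right)^{2} + 26^{2}}} = - \frac{123}{-29674 - 788544 - 382728 + 345 \sqrt{\left(4 \cdot 6\right)^{2} + 676} + 888 \sqrt{\left(4 \cdot 6\right)^{2} + 676}} = - \frac{123}{-29674 - 788544 - 382728 + 345 \sqrt{24^{2} + 676} + 888 \sqrt{24^{2} + 676}} = - \frac{123}{-29674 - 788544 - 382728 + 345 \sqrt{576 + 676} + 888 \sqrt{576 + 676}} = - \frac{123}{-29674 - 788544 - 382728 + 345 \sqrt{1252} + 888 \sqrt{1252}} = - \frac{123}{-29674 - 788544 - 382728 + 345 \cdot 2 \sqrt{313} + 888 \cdot 2 \sqrt{313}} = - \frac{123}{-29674 - 788544 - 382728 + 690 \sqrt{313} + 1776 \sqrt{313}} = - \frac{123}{-1200946 + 2466 \sqrt{313}}$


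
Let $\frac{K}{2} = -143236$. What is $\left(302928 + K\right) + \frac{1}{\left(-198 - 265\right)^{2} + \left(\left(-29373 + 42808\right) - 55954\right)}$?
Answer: $\frac{2827963601}{171850} \approx 16456.0$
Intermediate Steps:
$K = -286472$ ($K = 2 \left(-143236\right) = -286472$)
$\left(302928 + K\right) + \frac{1}{\left(-198 - 265\right)^{2} + \left(\left(-29373 + 42808\right) - 55954\right)} = \left(302928 - 286472\right) + \frac{1}{\left(-198 - 265\right)^{2} + \left(\left(-29373 + 42808\right) - 55954\right)} = 16456 + \frac{1}{\left(-463\right)^{2} + \left(13435 - 55954\right)} = 16456 + \frac{1}{214369 - 42519} = 16456 + \frac{1}{171850} = \frac{2827963601}{171850}$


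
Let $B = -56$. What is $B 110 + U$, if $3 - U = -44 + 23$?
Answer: $-6136$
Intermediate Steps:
$U = 24$ ($U = 3 - \left(-44 + 23\right) = 3 - -21 = 3 + 21 = 24$)
$B 110 + U = \left(-56\right) 110 + 24 = -6160 + 24 = -6136$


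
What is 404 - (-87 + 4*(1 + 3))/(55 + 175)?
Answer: 92991/230 ≈ 404.31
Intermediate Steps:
404 - (-87 + 4*(1 + 3))/(55 + 175) = 404 - (-87 + 4*4)/230 = 404 - (-87 + 16)/230 = 404 - (-71)/230 = 404 - 1*(-71/230) = 404 + 71/230 = 92991/230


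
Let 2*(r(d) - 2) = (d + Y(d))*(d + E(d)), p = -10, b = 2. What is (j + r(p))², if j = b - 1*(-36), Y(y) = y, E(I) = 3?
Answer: 12100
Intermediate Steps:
r(d) = 2 + d*(3 + d) (r(d) = 2 + ((d + d)*(d + 3))/2 = 2 + ((2*d)*(3 + d))/2 = 2 + (2*d*(3 + d))/2 = 2 + d*(3 + d))
j = 38 (j = 2 - 1*(-36) = 2 + 36 = 38)
(j + r(p))² = (38 + (2 + (-10)² + 3*(-10)))² = (38 + (2 + 100 - 30))² = (38 + 72)² = 110² = 12100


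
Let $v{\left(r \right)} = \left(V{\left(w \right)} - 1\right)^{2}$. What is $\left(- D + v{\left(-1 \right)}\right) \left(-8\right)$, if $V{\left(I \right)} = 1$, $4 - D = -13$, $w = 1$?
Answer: $136$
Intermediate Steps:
$D = 17$ ($D = 4 - -13 = 4 + 13 = 17$)
$v{\left(r \right)} = 0$ ($v{\left(r \right)} = \left(1 - 1\right)^{2} = 0^{2} = 0$)
$\left(- D + v{\left(-1 \right)}\right) \left(-8\right) = \left(\left(-1\right) 17 + 0\right) \left(-8\right) = \left(-17 + 0\right) \left(-8\right) = \left(-17\right) \left(-8\right) = 136$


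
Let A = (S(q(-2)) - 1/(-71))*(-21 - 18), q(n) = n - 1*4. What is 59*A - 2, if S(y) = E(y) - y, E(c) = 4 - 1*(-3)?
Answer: -2126266/71 ≈ -29947.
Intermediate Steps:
q(n) = -4 + n (q(n) = n - 4 = -4 + n)
E(c) = 7 (E(c) = 4 + 3 = 7)
S(y) = 7 - y
A = -36036/71 (A = ((7 - (-4 - 2)) - 1/(-71))*(-21 - 18) = ((7 - 1*(-6)) - 1*(-1/71))*(-39) = ((7 + 6) + 1/71)*(-39) = (13 + 1/71)*(-39) = (924/71)*(-39) = -36036/71 ≈ -507.55)
59*A - 2 = 59*(-36036/71) - 2 = -2126124/71 - 2 = -2126266/71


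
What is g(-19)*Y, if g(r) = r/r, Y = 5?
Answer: 5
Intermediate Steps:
g(r) = 1
g(-19)*Y = 1*5 = 5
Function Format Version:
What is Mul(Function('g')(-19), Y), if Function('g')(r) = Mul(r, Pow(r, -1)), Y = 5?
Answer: 5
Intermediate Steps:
Function('g')(r) = 1
Mul(Function('g')(-19), Y) = Mul(1, 5) = 5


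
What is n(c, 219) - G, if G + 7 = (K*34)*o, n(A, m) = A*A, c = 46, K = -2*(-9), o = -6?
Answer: 5795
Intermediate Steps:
K = 18
n(A, m) = A**2
G = -3679 (G = -7 + (18*34)*(-6) = -7 + 612*(-6) = -7 - 3672 = -3679)
n(c, 219) - G = 46**2 - 1*(-3679) = 2116 + 3679 = 5795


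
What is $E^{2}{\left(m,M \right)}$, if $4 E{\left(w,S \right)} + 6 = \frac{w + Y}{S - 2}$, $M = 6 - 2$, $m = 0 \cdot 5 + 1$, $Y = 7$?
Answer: $\frac{1}{4} \approx 0.25$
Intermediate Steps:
$m = 1$ ($m = 0 + 1 = 1$)
$M = 4$ ($M = 6 - 2 = 4$)
$E{\left(w,S \right)} = - \frac{3}{2} + \frac{7 + w}{4 \left(-2 + S\right)}$ ($E{\left(w,S \right)} = - \frac{3}{2} + \frac{\left(w + 7\right) \frac{1}{S - 2}}{4} = - \frac{3}{2} + \frac{\left(7 + w\right) \frac{1}{-2 + S}}{4} = - \frac{3}{2} + \frac{\frac{1}{-2 + S} \left(7 + w\right)}{4} = - \frac{3}{2} + \frac{7 + w}{4 \left(-2 + S\right)}$)
$E^{2}{\left(m,M \right)} = \left(\frac{19 + 1 - 24}{4 \left(-2 + 4\right)}\right)^{2} = \left(\frac{19 + 1 - 24}{4 \cdot 2}\right)^{2} = \left(\frac{1}{4} \cdot \frac{1}{2} \left(-4\right)\right)^{2} = \left(- \frac{1}{2}\right)^{2} = \frac{1}{4}$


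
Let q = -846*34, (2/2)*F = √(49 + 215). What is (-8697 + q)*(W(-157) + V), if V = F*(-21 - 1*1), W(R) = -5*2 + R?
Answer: 6255987 + 1648284*√66 ≈ 1.9647e+7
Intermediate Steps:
F = 2*√66 (F = √(49 + 215) = √264 = 2*√66 ≈ 16.248)
W(R) = -10 + R
q = -28764
V = -44*√66 (V = (2*√66)*(-21 - 1*1) = (2*√66)*(-21 - 1) = (2*√66)*(-22) = -44*√66 ≈ -357.46)
(-8697 + q)*(W(-157) + V) = (-8697 - 28764)*((-10 - 157) - 44*√66) = -37461*(-167 - 44*√66) = 6255987 + 1648284*√66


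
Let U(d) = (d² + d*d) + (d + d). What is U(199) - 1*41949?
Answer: 37651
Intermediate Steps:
U(d) = 2*d + 2*d² (U(d) = (d² + d²) + 2*d = 2*d² + 2*d = 2*d + 2*d²)
U(199) - 1*41949 = 2*199*(1 + 199) - 1*41949 = 2*199*200 - 41949 = 79600 - 41949 = 37651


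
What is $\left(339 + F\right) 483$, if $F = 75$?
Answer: $199962$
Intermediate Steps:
$\left(339 + F\right) 483 = \left(339 + 75\right) 483 = 414 \cdot 483 = 199962$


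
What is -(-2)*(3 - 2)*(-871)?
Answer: -1742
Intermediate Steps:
-(-2)*(3 - 2)*(-871) = -(-2)*(-871) = -1*(-2)*(-871) = 2*(-871) = -1742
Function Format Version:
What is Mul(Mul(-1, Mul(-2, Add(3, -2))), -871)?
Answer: -1742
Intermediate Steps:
Mul(Mul(-1, Mul(-2, Add(3, -2))), -871) = Mul(Mul(-1, Mul(-2, 1)), -871) = Mul(Mul(-1, -2), -871) = Mul(2, -871) = -1742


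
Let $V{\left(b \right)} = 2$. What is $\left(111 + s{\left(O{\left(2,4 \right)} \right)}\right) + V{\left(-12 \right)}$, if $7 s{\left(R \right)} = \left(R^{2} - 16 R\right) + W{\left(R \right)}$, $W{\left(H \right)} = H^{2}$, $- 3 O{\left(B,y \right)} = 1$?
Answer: $\frac{7169}{63} \approx 113.79$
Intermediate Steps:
$O{\left(B,y \right)} = - \frac{1}{3}$ ($O{\left(B,y \right)} = \left(- \frac{1}{3}\right) 1 = - \frac{1}{3}$)
$s{\left(R \right)} = - \frac{16 R}{7} + \frac{2 R^{2}}{7}$ ($s{\left(R \right)} = \frac{\left(R^{2} - 16 R\right) + R^{2}}{7} = \frac{- 16 R + 2 R^{2}}{7} = - \frac{16 R}{7} + \frac{2 R^{2}}{7}$)
$\left(111 + s{\left(O{\left(2,4 \right)} \right)}\right) + V{\left(-12 \right)} = \left(111 + \frac{2}{7} \left(- \frac{1}{3}\right) \left(-8 - \frac{1}{3}\right)\right) + 2 = \left(111 + \frac{2}{7} \left(- \frac{1}{3}\right) \left(- \frac{25}{3}\right)\right) + 2 = \left(111 + \frac{50}{63}\right) + 2 = \frac{7043}{63} + 2 = \frac{7169}{63}$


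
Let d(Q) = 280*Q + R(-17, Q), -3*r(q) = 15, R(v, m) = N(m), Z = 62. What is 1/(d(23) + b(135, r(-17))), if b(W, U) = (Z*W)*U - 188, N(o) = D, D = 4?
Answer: -1/35594 ≈ -2.8095e-5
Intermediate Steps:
N(o) = 4
R(v, m) = 4
r(q) = -5 (r(q) = -⅓*15 = -5)
d(Q) = 4 + 280*Q (d(Q) = 280*Q + 4 = 4 + 280*Q)
b(W, U) = -188 + 62*U*W (b(W, U) = (62*W)*U - 188 = 62*U*W - 188 = -188 + 62*U*W)
1/(d(23) + b(135, r(-17))) = 1/((4 + 280*23) + (-188 + 62*(-5)*135)) = 1/((4 + 6440) + (-188 - 41850)) = 1/(6444 - 42038) = 1/(-35594) = -1/35594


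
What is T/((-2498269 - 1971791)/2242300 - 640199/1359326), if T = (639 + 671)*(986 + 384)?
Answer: -273513777659203000/375589349863 ≈ -7.2823e+5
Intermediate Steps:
T = 1794700 (T = 1310*1370 = 1794700)
T/((-2498269 - 1971791)/2242300 - 640199/1359326) = 1794700/((-2498269 - 1971791)/2242300 - 640199/1359326) = 1794700/(-4470060*1/2242300 - 640199*1/1359326) = 1794700/(-223503/112115 - 640199/1359326) = 1794700/(-375589349863/152400834490) = 1794700*(-152400834490/375589349863) = -273513777659203000/375589349863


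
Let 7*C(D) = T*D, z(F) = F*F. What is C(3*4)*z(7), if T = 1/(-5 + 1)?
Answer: -21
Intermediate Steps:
z(F) = F²
T = -¼ (T = 1/(-4) = -¼ ≈ -0.25000)
C(D) = -D/28 (C(D) = (-D/4)/7 = -D/28)
C(3*4)*z(7) = -3*4/28*7² = -1/28*12*49 = -3/7*49 = -21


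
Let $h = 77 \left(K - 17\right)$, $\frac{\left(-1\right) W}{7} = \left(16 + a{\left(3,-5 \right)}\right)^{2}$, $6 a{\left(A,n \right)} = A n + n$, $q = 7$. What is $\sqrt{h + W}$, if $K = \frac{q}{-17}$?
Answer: $\frac{2 i \sqrt{1602097}}{51} \approx 49.637 i$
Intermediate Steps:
$a{\left(A,n \right)} = \frac{n}{6} + \frac{A n}{6}$ ($a{\left(A,n \right)} = \frac{A n + n}{6} = \frac{n + A n}{6} = \frac{n}{6} + \frac{A n}{6}$)
$K = - \frac{7}{17}$ ($K = \frac{7}{-17} = 7 \left(- \frac{1}{17}\right) = - \frac{7}{17} \approx -0.41176$)
$W = - \frac{10108}{9}$ ($W = - 7 \left(16 + \frac{1}{6} \left(-5\right) \left(1 + 3\right)\right)^{2} = - 7 \left(16 + \frac{1}{6} \left(-5\right) 4\right)^{2} = - 7 \left(16 - \frac{10}{3}\right)^{2} = - 7 \left(\frac{38}{3}\right)^{2} = \left(-7\right) \frac{1444}{9} = - \frac{10108}{9} \approx -1123.1$)
$h = - \frac{22792}{17}$ ($h = 77 \left(- \frac{7}{17} - 17\right) = 77 \left(- \frac{296}{17}\right) = - \frac{22792}{17} \approx -1340.7$)
$\sqrt{h + W} = \sqrt{- \frac{22792}{17} - \frac{10108}{9}} = \sqrt{- \frac{376964}{153}} = \frac{2 i \sqrt{1602097}}{51}$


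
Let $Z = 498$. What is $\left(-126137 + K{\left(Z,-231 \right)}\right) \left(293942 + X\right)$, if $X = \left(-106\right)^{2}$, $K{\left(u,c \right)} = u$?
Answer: $-38342258742$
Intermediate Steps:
$X = 11236$
$\left(-126137 + K{\left(Z,-231 \right)}\right) \left(293942 + X\right) = \left(-126137 + 498\right) \left(293942 + 11236\right) = \left(-125639\right) 305178 = -38342258742$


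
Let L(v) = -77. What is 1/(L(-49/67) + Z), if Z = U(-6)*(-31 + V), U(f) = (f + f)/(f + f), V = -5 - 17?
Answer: -1/130 ≈ -0.0076923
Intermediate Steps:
V = -22
U(f) = 1 (U(f) = (2*f)/((2*f)) = (2*f)*(1/(2*f)) = 1)
Z = -53 (Z = 1*(-31 - 22) = 1*(-53) = -53)
1/(L(-49/67) + Z) = 1/(-77 - 53) = 1/(-130) = -1/130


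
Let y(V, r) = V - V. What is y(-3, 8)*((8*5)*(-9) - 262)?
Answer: 0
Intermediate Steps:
y(V, r) = 0
y(-3, 8)*((8*5)*(-9) - 262) = 0*((8*5)*(-9) - 262) = 0*(40*(-9) - 262) = 0*(-360 - 262) = 0*(-622) = 0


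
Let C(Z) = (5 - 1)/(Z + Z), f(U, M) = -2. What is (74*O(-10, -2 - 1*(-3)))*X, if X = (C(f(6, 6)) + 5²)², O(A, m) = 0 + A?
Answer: -426240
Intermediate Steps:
C(Z) = 2/Z (C(Z) = 4/((2*Z)) = 4*(1/(2*Z)) = 2/Z)
O(A, m) = A
X = 576 (X = (2/(-2) + 5²)² = (2*(-½) + 25)² = (-1 + 25)² = 24² = 576)
(74*O(-10, -2 - 1*(-3)))*X = (74*(-10))*576 = -740*576 = -426240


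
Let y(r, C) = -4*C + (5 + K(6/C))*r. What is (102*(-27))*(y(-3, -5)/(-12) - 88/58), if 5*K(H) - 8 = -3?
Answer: 134487/29 ≈ 4637.5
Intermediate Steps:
K(H) = 1 (K(H) = 8/5 + (1/5)*(-3) = 8/5 - 3/5 = 1)
y(r, C) = -4*C + 6*r (y(r, C) = -4*C + (5 + 1)*r = -4*C + 6*r)
(102*(-27))*(y(-3, -5)/(-12) - 88/58) = (102*(-27))*((-4*(-5) + 6*(-3))/(-12) - 88/58) = -2754*((20 - 18)*(-1/12) - 88*1/58) = -2754*(2*(-1/12) - 44/29) = -2754*(-1/6 - 44/29) = -2754*(-293/174) = 134487/29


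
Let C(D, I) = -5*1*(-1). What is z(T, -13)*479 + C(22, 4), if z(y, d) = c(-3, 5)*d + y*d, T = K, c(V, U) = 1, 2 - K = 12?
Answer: 56048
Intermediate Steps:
K = -10 (K = 2 - 1*12 = 2 - 12 = -10)
C(D, I) = 5 (C(D, I) = -5*(-1) = 5)
T = -10
z(y, d) = d + d*y (z(y, d) = 1*d + y*d = d + d*y)
z(T, -13)*479 + C(22, 4) = -13*(1 - 10)*479 + 5 = -13*(-9)*479 + 5 = 117*479 + 5 = 56043 + 5 = 56048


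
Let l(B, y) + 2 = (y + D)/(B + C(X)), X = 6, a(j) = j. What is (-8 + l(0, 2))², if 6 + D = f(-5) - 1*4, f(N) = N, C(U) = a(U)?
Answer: 5329/36 ≈ 148.03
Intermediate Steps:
C(U) = U
D = -15 (D = -6 + (-5 - 1*4) = -6 + (-5 - 4) = -6 - 9 = -15)
l(B, y) = -2 + (-15 + y)/(6 + B) (l(B, y) = -2 + (y - 15)/(B + 6) = -2 + (-15 + y)/(6 + B))
(-8 + l(0, 2))² = (-8 + (-27 + 2 - 2*0)/(6 + 0))² = (-8 + (-27 + 2 + 0)/6)² = (-8 + (⅙)*(-25))² = (-8 - 25/6)² = (-73/6)² = 5329/36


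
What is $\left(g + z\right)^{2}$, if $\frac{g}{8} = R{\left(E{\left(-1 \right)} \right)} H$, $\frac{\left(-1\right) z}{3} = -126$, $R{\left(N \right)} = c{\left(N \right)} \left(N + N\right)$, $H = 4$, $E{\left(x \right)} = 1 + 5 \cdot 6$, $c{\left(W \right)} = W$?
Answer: $3829381924$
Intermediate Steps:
$E{\left(x \right)} = 31$ ($E{\left(x \right)} = 1 + 30 = 31$)
$R{\left(N \right)} = 2 N^{2}$ ($R{\left(N \right)} = N \left(N + N\right) = N 2 N = 2 N^{2}$)
$z = 378$ ($z = \left(-3\right) \left(-126\right) = 378$)
$g = 61504$ ($g = 8 \cdot 2 \cdot 31^{2} \cdot 4 = 8 \cdot 2 \cdot 961 \cdot 4 = 8 \cdot 1922 \cdot 4 = 8 \cdot 7688 = 61504$)
$\left(g + z\right)^{2} = \left(61504 + 378\right)^{2} = 61882^{2} = 3829381924$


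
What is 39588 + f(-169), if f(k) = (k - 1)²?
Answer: 68488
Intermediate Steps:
f(k) = (-1 + k)²
39588 + f(-169) = 39588 + (-1 - 169)² = 39588 + (-170)² = 39588 + 28900 = 68488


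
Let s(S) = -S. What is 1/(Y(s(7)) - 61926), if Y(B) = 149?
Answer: -1/61777 ≈ -1.6187e-5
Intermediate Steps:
1/(Y(s(7)) - 61926) = 1/(149 - 61926) = 1/(-61777) = -1/61777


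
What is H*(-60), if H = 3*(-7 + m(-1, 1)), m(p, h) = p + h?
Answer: 1260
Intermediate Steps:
m(p, h) = h + p
H = -21 (H = 3*(-7 + (1 - 1)) = 3*(-7 + 0) = 3*(-7) = -21)
H*(-60) = -21*(-60) = 1260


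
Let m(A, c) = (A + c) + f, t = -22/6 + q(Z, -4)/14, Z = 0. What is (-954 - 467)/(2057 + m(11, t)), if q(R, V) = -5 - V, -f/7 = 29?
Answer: -59682/78173 ≈ -0.76346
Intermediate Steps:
f = -203 (f = -7*29 = -203)
t = -157/42 (t = -22/6 + (-5 - 1*(-4))/14 = -22*⅙ + (-5 + 4)*(1/14) = -11/3 - 1*1/14 = -11/3 - 1/14 = -157/42 ≈ -3.7381)
m(A, c) = -203 + A + c (m(A, c) = (A + c) - 203 = -203 + A + c)
(-954 - 467)/(2057 + m(11, t)) = (-954 - 467)/(2057 + (-203 + 11 - 157/42)) = -1421/(2057 - 8221/42) = -1421/78173/42 = -1421*42/78173 = -59682/78173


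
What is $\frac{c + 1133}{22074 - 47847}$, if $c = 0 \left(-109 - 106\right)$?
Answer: $- \frac{103}{2343} \approx -0.043961$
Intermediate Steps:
$c = 0$ ($c = 0 \left(-215\right) = 0$)
$\frac{c + 1133}{22074 - 47847} = \frac{0 + 1133}{22074 - 47847} = \frac{1133}{-25773} = 1133 \left(- \frac{1}{25773}\right) = - \frac{103}{2343}$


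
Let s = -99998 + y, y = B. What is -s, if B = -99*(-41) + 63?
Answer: 95876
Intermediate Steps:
B = 4122 (B = 4059 + 63 = 4122)
y = 4122
s = -95876 (s = -99998 + 4122 = -95876)
-s = -1*(-95876) = 95876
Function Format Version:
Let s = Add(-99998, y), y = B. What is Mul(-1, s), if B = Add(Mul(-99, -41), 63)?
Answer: 95876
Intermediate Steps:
B = 4122 (B = Add(4059, 63) = 4122)
y = 4122
s = -95876 (s = Add(-99998, 4122) = -95876)
Mul(-1, s) = Mul(-1, -95876) = 95876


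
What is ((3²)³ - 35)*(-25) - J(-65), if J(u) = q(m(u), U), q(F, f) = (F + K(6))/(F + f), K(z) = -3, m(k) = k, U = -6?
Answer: -1231918/71 ≈ -17351.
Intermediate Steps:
q(F, f) = (-3 + F)/(F + f) (q(F, f) = (F - 3)/(F + f) = (-3 + F)/(F + f))
J(u) = (-3 + u)/(-6 + u) (J(u) = (-3 + u)/(u - 6) = (-3 + u)/(-6 + u))
((3²)³ - 35)*(-25) - J(-65) = ((3²)³ - 35)*(-25) - (-3 - 65)/(-6 - 65) = (9³ - 35)*(-25) - (-68)/(-71) = (729 - 35)*(-25) - (-1)*(-68)/71 = 694*(-25) - 1*68/71 = -17350 - 68/71 = -1231918/71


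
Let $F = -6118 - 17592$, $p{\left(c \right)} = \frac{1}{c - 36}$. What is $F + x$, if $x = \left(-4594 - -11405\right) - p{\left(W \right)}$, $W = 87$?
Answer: $- \frac{861850}{51} \approx -16899.0$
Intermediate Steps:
$p{\left(c \right)} = \frac{1}{-36 + c}$
$F = -23710$
$x = \frac{347360}{51}$ ($x = \left(-4594 - -11405\right) - \frac{1}{-36 + 87} = \left(-4594 + 11405\right) - \frac{1}{51} = 6811 - \frac{1}{51} = \frac{347360}{51} \approx 6811.0$)
$F + x = -23710 + \frac{347360}{51} = - \frac{861850}{51}$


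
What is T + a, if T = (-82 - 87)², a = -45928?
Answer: -17367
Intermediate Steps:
T = 28561 (T = (-169)² = 28561)
T + a = 28561 - 45928 = -17367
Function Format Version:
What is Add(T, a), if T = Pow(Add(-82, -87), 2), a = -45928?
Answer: -17367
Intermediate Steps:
T = 28561 (T = Pow(-169, 2) = 28561)
Add(T, a) = Add(28561, -45928) = -17367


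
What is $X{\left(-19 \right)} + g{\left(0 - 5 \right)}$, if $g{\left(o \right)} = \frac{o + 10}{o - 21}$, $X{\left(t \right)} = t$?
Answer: $- \frac{499}{26} \approx -19.192$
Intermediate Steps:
$g{\left(o \right)} = \frac{10 + o}{-21 + o}$
$X{\left(-19 \right)} + g{\left(0 - 5 \right)} = -19 + \frac{10 + \left(0 - 5\right)}{-21 + \left(0 - 5\right)} = -19 + \frac{10 - 5}{-21 - 5} = -19 + \frac{1}{-26} \cdot 5 = -19 - \frac{5}{26} = - \frac{499}{26}$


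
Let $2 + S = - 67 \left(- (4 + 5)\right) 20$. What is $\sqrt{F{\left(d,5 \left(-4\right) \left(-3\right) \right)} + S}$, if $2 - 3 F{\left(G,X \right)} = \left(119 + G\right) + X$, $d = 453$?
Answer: $2 \sqrt{2962} \approx 108.85$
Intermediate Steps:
$F{\left(G,X \right)} = -39 - \frac{G}{3} - \frac{X}{3}$ ($F{\left(G,X \right)} = \frac{2}{3} - \frac{\left(119 + G\right) + X}{3} = \frac{2}{3} - \frac{119 + G + X}{3} = \frac{2}{3} - \left(\frac{119}{3} + \frac{G}{3} + \frac{X}{3}\right) = -39 - \frac{G}{3} - \frac{X}{3}$)
$S = 12058$ ($S = -2 + - 67 \left(- (4 + 5)\right) 20 = -2 + - 67 \left(\left(-1\right) 9\right) 20 = -2 + \left(-67\right) \left(-9\right) 20 = -2 + 603 \cdot 20 = -2 + 12060 = 12058$)
$\sqrt{F{\left(d,5 \left(-4\right) \left(-3\right) \right)} + S} = \sqrt{\left(-39 - 151 - \frac{5 \left(-4\right) \left(-3\right)}{3}\right) + 12058} = \sqrt{\left(-39 - 151 - \frac{\left(-20\right) \left(-3\right)}{3}\right) + 12058} = \sqrt{\left(-39 - 151 - 20\right) + 12058} = \sqrt{-210 + 12058} = \sqrt{11848} = 2 \sqrt{2962}$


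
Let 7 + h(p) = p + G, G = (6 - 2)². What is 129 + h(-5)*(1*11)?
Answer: 173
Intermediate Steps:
G = 16 (G = 4² = 16)
h(p) = 9 + p (h(p) = -7 + (p + 16) = -7 + (16 + p) = 9 + p)
129 + h(-5)*(1*11) = 129 + (9 - 5)*(1*11) = 129 + 4*11 = 129 + 44 = 173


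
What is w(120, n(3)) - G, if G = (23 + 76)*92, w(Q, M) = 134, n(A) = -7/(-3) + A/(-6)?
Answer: -8974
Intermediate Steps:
n(A) = 7/3 - A/6 (n(A) = -7*(-1/3) + A*(-1/6) = 7/3 - A/6)
G = 9108 (G = 99*92 = 9108)
w(120, n(3)) - G = 134 - 1*9108 = 134 - 9108 = -8974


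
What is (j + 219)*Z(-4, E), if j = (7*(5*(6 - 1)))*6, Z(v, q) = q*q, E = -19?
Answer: 458109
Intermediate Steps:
Z(v, q) = q²
j = 1050 (j = (7*(5*5))*6 = (7*25)*6 = 175*6 = 1050)
(j + 219)*Z(-4, E) = (1050 + 219)*(-19)² = 1269*361 = 458109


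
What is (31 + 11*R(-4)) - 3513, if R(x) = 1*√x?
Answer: -3482 + 22*I ≈ -3482.0 + 22.0*I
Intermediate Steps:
R(x) = √x
(31 + 11*R(-4)) - 3513 = (31 + 11*√(-4)) - 3513 = (31 + 11*(2*I)) - 3513 = (31 + 22*I) - 3513 = -3482 + 22*I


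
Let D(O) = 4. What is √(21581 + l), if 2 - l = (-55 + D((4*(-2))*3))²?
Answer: √18982 ≈ 137.78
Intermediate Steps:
l = -2599 (l = 2 - (-55 + 4)² = 2 - 1*(-51)² = 2 - 1*2601 = 2 - 2601 = -2599)
√(21581 + l) = √(21581 - 2599) = √18982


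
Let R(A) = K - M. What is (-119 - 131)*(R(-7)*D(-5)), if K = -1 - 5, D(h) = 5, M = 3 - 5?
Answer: 5000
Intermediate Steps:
M = -2
K = -6
R(A) = -4 (R(A) = -6 - 1*(-2) = -6 + 2 = -4)
(-119 - 131)*(R(-7)*D(-5)) = (-119 - 131)*(-4*5) = -250*(-20) = 5000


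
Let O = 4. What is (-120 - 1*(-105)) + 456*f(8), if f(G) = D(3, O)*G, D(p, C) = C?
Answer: 14577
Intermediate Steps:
f(G) = 4*G
(-120 - 1*(-105)) + 456*f(8) = (-120 - 1*(-105)) + 456*(4*8) = (-120 + 105) + 456*32 = -15 + 14592 = 14577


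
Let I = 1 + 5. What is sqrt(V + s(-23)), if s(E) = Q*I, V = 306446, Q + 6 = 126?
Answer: sqrt(307166) ≈ 554.23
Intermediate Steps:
I = 6
Q = 120 (Q = -6 + 126 = 120)
s(E) = 720 (s(E) = 120*6 = 720)
sqrt(V + s(-23)) = sqrt(306446 + 720) = sqrt(307166)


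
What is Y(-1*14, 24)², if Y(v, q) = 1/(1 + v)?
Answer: 1/169 ≈ 0.0059172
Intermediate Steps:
Y(-1*14, 24)² = (1/(1 - 1*14))² = (1/(1 - 14))² = (1/(-13))² = (-1/13)² = 1/169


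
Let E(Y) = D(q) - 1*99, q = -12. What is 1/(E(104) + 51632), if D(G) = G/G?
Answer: 1/51534 ≈ 1.9405e-5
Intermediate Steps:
D(G) = 1
E(Y) = -98 (E(Y) = 1 - 1*99 = 1 - 99 = -98)
1/(E(104) + 51632) = 1/(-98 + 51632) = 1/51534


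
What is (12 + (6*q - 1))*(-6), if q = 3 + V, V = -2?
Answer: -102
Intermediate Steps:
q = 1 (q = 3 - 2 = 1)
(12 + (6*q - 1))*(-6) = (12 + (6*1 - 1))*(-6) = (12 + (6 - 1))*(-6) = (12 + 5)*(-6) = 17*(-6) = -102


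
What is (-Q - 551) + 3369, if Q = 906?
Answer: 1912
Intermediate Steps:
(-Q - 551) + 3369 = (-1*906 - 551) + 3369 = (-906 - 551) + 3369 = -1457 + 3369 = 1912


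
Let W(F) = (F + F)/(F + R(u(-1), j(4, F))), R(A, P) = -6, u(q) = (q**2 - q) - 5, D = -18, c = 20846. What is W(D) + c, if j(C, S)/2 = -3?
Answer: 41695/2 ≈ 20848.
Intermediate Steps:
j(C, S) = -6 (j(C, S) = 2*(-3) = -6)
u(q) = -5 + q**2 - q
W(F) = 2*F/(-6 + F) (W(F) = (F + F)/(F - 6) = (2*F)/(-6 + F) = 2*F/(-6 + F))
W(D) + c = 2*(-18)/(-6 - 18) + 20846 = 2*(-18)/(-24) + 20846 = 2*(-18)*(-1/24) + 20846 = 3/2 + 20846 = 41695/2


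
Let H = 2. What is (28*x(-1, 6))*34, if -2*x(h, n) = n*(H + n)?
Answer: -22848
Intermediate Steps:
x(h, n) = -n*(2 + n)/2
(28*x(-1, 6))*34 = (28*(-1/2*6*(2 + 6)))*34 = (28*(-1/2*6*8))*34 = (28*(-24))*34 = -672*34 = -22848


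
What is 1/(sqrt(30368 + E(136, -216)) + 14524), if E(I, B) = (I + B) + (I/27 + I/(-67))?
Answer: 6568479/95386889888 - 3*sqrt(688380177)/95386889888 ≈ 6.8036e-5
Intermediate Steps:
E(I, B) = B + 1849*I/1809 (E(I, B) = (B + I) + (I*(1/27) + I*(-1/67)) = (B + I) + (I/27 - I/67) = (B + I) + 40*I/1809 = B + 1849*I/1809)
1/(sqrt(30368 + E(136, -216)) + 14524) = 1/(sqrt(30368 + (-216 + (1849/1809)*136)) + 14524) = 1/(sqrt(30368 + (-216 + 251464/1809)) + 14524) = 1/(sqrt(30368 - 139280/1809) + 14524) = 1/(sqrt(54796432/1809) + 14524) = 1/(4*sqrt(688380177)/603 + 14524) = 1/(14524 + 4*sqrt(688380177)/603)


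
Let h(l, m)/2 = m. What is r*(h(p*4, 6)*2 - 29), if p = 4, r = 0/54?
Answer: 0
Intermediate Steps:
r = 0 (r = 0*(1/54) = 0)
h(l, m) = 2*m
r*(h(p*4, 6)*2 - 29) = 0*((2*6)*2 - 29) = 0*(12*2 - 29) = 0*(24 - 29) = 0*(-5) = 0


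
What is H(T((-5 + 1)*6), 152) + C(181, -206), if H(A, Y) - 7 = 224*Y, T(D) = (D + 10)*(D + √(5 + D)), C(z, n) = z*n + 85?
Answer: -3146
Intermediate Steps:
C(z, n) = 85 + n*z (C(z, n) = n*z + 85 = 85 + n*z)
T(D) = (10 + D)*(D + √(5 + D))
H(A, Y) = 7 + 224*Y
H(T((-5 + 1)*6), 152) + C(181, -206) = (7 + 224*152) + (85 - 206*181) = (7 + 34048) + (85 - 37286) = 34055 - 37201 = -3146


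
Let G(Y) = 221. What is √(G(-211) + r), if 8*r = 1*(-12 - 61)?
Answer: √3390/4 ≈ 14.556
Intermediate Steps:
r = -73/8 (r = (1*(-12 - 61))/8 = (1*(-73))/8 = (⅛)*(-73) = -73/8 ≈ -9.1250)
√(G(-211) + r) = √(221 - 73/8) = √(1695/8) = √3390/4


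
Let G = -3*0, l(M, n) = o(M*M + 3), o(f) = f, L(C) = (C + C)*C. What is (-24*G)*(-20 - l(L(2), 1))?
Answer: 0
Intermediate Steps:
L(C) = 2*C² (L(C) = (2*C)*C = 2*C²)
l(M, n) = 3 + M² (l(M, n) = M*M + 3 = M² + 3 = 3 + M²)
G = 0
(-24*G)*(-20 - l(L(2), 1)) = (-24*0)*(-20 - (3 + (2*2²)²)) = 0*(-20 - (3 + (2*4)²)) = 0*(-20 - (3 + 8²)) = 0*(-20 - (3 + 64)) = 0*(-20 - 1*67) = 0*(-20 - 67) = 0*(-87) = 0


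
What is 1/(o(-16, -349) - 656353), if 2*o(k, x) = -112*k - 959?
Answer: -2/1311873 ≈ -1.5245e-6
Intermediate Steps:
o(k, x) = -959/2 - 56*k (o(k, x) = (-112*k - 959)/2 = (-959 - 112*k)/2 = -959/2 - 56*k)
1/(o(-16, -349) - 656353) = 1/((-959/2 - 56*(-16)) - 656353) = 1/((-959/2 + 896) - 656353) = 1/(833/2 - 656353) = 1/(-1311873/2) = -2/1311873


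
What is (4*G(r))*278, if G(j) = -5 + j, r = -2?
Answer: -7784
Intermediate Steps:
(4*G(r))*278 = (4*(-5 - 2))*278 = (4*(-7))*278 = -28*278 = -7784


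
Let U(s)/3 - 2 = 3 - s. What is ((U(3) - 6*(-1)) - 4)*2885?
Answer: 23080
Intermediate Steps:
U(s) = 15 - 3*s (U(s) = 6 + 3*(3 - s) = 6 + (9 - 3*s) = 15 - 3*s)
((U(3) - 6*(-1)) - 4)*2885 = (((15 - 3*3) - 6*(-1)) - 4)*2885 = (((15 - 9) - 1*(-6)) - 4)*2885 = ((6 + 6) - 4)*2885 = (12 - 4)*2885 = 8*2885 = 23080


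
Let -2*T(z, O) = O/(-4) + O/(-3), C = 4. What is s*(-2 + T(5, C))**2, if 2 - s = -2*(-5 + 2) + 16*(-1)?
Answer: 25/3 ≈ 8.3333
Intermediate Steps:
T(z, O) = 7*O/24 (T(z, O) = -(O/(-4) + O/(-3))/2 = -(O*(-1/4) + O*(-1/3))/2 = -(-O/4 - O/3)/2 = -(-7)*O/24 = 7*O/24)
s = 12 (s = 2 - (-2*(-5 + 2) + 16*(-1)) = 2 - (-2*(-3) - 16) = 2 - (6 - 16) = 2 - 1*(-10) = 2 + 10 = 12)
s*(-2 + T(5, C))**2 = 12*(-2 + (7/24)*4)**2 = 12*(-2 + 7/6)**2 = 12*(-5/6)**2 = 12*(25/36) = 25/3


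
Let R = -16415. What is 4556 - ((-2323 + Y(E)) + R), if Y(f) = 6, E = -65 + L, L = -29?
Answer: 23288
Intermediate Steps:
E = -94 (E = -65 - 29 = -94)
4556 - ((-2323 + Y(E)) + R) = 4556 - ((-2323 + 6) - 16415) = 4556 - (-2317 - 16415) = 4556 - 1*(-18732) = 4556 + 18732 = 23288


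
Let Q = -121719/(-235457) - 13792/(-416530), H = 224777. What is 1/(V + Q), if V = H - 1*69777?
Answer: 49037452105/7600832049794007 ≈ 6.4516e-6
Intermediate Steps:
V = 155000 (V = 224777 - 1*69777 = 224777 - 69777 = 155000)
Q = 26973519007/49037452105 (Q = -121719*(-1/235457) - 13792*(-1/416530) = 121719/235457 + 6896/208265 = 26973519007/49037452105 ≈ 0.55006)
1/(V + Q) = 1/(155000 + 26973519007/49037452105) = 1/(7600832049794007/49037452105) = 49037452105/7600832049794007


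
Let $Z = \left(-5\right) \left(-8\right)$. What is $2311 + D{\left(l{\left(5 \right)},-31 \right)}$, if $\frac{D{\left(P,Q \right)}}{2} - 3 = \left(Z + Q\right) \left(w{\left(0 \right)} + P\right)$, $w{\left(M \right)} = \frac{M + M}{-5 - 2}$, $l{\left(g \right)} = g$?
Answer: $2407$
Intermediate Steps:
$w{\left(M \right)} = - \frac{2 M}{7}$ ($w{\left(M \right)} = \frac{2 M}{-7} = 2 M \left(- \frac{1}{7}\right) = - \frac{2 M}{7}$)
$Z = 40$
$D{\left(P,Q \right)} = 6 + 2 P \left(40 + Q\right)$ ($D{\left(P,Q \right)} = 6 + 2 \left(40 + Q\right) \left(\left(- \frac{2}{7}\right) 0 + P\right) = 6 + 2 \left(40 + Q\right) \left(0 + P\right) = 6 + 2 \left(40 + Q\right) P = 6 + 2 P \left(40 + Q\right)$)
$2311 + D{\left(l{\left(5 \right)},-31 \right)} = 2311 + \left(6 + 80 \cdot 5 + 2 \cdot 5 \left(-31\right)\right) = 2311 + \left(6 + 400 - 310\right) = 2311 + 96 = 2407$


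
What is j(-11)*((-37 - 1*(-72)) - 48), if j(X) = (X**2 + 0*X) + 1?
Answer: -1586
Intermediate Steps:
j(X) = 1 + X**2 (j(X) = (X**2 + 0) + 1 = X**2 + 1 = 1 + X**2)
j(-11)*((-37 - 1*(-72)) - 48) = (1 + (-11)**2)*((-37 - 1*(-72)) - 48) = (1 + 121)*((-37 + 72) - 48) = 122*(35 - 48) = 122*(-13) = -1586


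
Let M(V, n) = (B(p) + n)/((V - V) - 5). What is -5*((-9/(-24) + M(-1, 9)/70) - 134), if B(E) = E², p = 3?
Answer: 187147/280 ≈ 668.38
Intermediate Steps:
M(V, n) = -9/5 - n/5 (M(V, n) = (3² + n)/((V - V) - 5) = (9 + n)/(0 - 5) = (9 + n)/(-5) = (9 + n)*(-⅕) = -9/5 - n/5)
-5*((-9/(-24) + M(-1, 9)/70) - 134) = -5*((-9/(-24) + (-9/5 - ⅕*9)/70) - 134) = -5*((-9*(-1/24) + (-9/5 - 9/5)*(1/70)) - 134) = -5*((3/8 - 18/5*1/70) - 134) = -5*((3/8 - 9/175) - 134) = -5*(453/1400 - 134) = -5*(-187147/1400) = 187147/280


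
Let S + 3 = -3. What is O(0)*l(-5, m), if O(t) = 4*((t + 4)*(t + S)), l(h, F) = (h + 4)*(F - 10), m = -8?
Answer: -1728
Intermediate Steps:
S = -6 (S = -3 - 3 = -6)
l(h, F) = (-10 + F)*(4 + h) (l(h, F) = (4 + h)*(-10 + F) = (-10 + F)*(4 + h))
O(t) = 4*(-6 + t)*(4 + t) (O(t) = 4*((t + 4)*(t - 6)) = 4*((4 + t)*(-6 + t)) = 4*((-6 + t)*(4 + t)) = 4*(-6 + t)*(4 + t))
O(0)*l(-5, m) = (-96 - 8*0 + 4*0²)*(-40 - 10*(-5) + 4*(-8) - 8*(-5)) = (-96 + 0 + 4*0)*(-40 + 50 - 32 + 40) = (-96 + 0 + 0)*18 = -96*18 = -1728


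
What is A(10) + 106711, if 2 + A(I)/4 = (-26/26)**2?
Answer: 106707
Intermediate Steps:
A(I) = -4 (A(I) = -8 + 4*(-26/26)**2 = -8 + 4*(-26*1/26)**2 = -8 + 4*(-1)**2 = -8 + 4*1 = -8 + 4 = -4)
A(10) + 106711 = -4 + 106711 = 106707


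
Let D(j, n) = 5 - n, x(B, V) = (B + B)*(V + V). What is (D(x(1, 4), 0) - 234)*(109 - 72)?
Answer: -8473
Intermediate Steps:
x(B, V) = 4*B*V (x(B, V) = (2*B)*(2*V) = 4*B*V)
(D(x(1, 4), 0) - 234)*(109 - 72) = ((5 - 1*0) - 234)*(109 - 72) = ((5 + 0) - 234)*37 = (5 - 234)*37 = -229*37 = -8473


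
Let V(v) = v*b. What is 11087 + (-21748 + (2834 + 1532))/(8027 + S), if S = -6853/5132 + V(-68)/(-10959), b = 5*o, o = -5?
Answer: 5003332777495447/451367400449 ≈ 11085.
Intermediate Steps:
b = -25 (b = 5*(-5) = -25)
V(v) = -25*v (V(v) = v*(-25) = -25*v)
S = -83826427/56241588 (S = -6853/5132 - 25*(-68)/(-10959) = -6853*1/5132 + 1700*(-1/10959) = -6853/5132 - 1700/10959 = -83826427/56241588 ≈ -1.4905)
11087 + (-21748 + (2834 + 1532))/(8027 + S) = 11087 + (-21748 + (2834 + 1532))/(8027 - 83826427/56241588) = 11087 + (-21748 + 4366)/(451367400449/56241588) = 11087 - 17382*56241588/451367400449 = 11087 - 977591282616/451367400449 = 5003332777495447/451367400449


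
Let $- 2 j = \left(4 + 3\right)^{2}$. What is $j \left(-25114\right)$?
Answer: $615293$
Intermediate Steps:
$j = - \frac{49}{2}$ ($j = - \frac{\left(4 + 3\right)^{2}}{2} = - \frac{7^{2}}{2} = \left(- \frac{1}{2}\right) 49 = - \frac{49}{2} \approx -24.5$)
$j \left(-25114\right) = \left(- \frac{49}{2}\right) \left(-25114\right) = 615293$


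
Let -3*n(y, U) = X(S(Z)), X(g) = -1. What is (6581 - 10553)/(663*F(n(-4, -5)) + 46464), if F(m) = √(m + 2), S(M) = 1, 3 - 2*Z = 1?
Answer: -61518336/719292545 + 292604*√21/719292545 ≈ -0.083662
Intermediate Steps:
Z = 1 (Z = 3/2 - ½*1 = 3/2 - ½ = 1)
n(y, U) = ⅓ (n(y, U) = -⅓*(-1) = ⅓)
F(m) = √(2 + m)
(6581 - 10553)/(663*F(n(-4, -5)) + 46464) = (6581 - 10553)/(663*√(2 + ⅓) + 46464) = -3972/(663*√(7/3) + 46464) = -3972/(663*(√21/3) + 46464) = -3972/(221*√21 + 46464) = -3972/(46464 + 221*√21)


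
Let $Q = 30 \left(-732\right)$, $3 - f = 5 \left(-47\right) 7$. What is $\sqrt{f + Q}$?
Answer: $2 i \sqrt{5078} \approx 142.52 i$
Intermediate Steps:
$f = 1648$ ($f = 3 - 5 \left(-47\right) 7 = 3 - \left(-235\right) 7 = 3 - -1645 = 3 + 1645 = 1648$)
$Q = -21960$
$\sqrt{f + Q} = \sqrt{1648 - 21960} = \sqrt{-20312} = 2 i \sqrt{5078}$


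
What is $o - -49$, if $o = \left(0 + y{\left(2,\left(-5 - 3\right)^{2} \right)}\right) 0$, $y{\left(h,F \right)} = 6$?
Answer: $49$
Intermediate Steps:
$o = 0$ ($o = \left(0 + 6\right) 0 = 6 \cdot 0 = 0$)
$o - -49 = 0 - -49 = 0 + 49 = 49$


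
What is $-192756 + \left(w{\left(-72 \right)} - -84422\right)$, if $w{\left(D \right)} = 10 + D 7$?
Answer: $-108828$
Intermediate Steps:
$w{\left(D \right)} = 10 + 7 D$
$-192756 + \left(w{\left(-72 \right)} - -84422\right) = -192756 + \left(\left(10 + 7 \left(-72\right)\right) - -84422\right) = -192756 + \left(\left(10 - 504\right) + 84422\right) = -192756 + \left(-494 + 84422\right) = -192756 + 83928 = -108828$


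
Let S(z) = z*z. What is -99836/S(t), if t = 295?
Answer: -99836/87025 ≈ -1.1472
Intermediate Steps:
S(z) = z²
-99836/S(t) = -99836/(295²) = -99836/87025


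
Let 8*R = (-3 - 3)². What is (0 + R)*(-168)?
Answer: -756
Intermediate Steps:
R = 9/2 (R = (-3 - 3)²/8 = (⅛)*(-6)² = (⅛)*36 = 9/2 ≈ 4.5000)
(0 + R)*(-168) = (0 + 9/2)*(-168) = (9/2)*(-168) = -756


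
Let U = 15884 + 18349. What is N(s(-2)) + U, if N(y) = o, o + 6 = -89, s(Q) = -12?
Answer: 34138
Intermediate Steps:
U = 34233
o = -95 (o = -6 - 89 = -95)
N(y) = -95
N(s(-2)) + U = -95 + 34233 = 34138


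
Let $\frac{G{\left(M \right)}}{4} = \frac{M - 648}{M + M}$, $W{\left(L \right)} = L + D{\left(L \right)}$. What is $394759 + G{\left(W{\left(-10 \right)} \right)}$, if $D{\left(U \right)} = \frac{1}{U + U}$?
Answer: $\frac{26457627}{67} \approx 3.9489 \cdot 10^{5}$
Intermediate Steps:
$D{\left(U \right)} = \frac{1}{2 U}$
$W{\left(L \right)} = L + \frac{1}{2 L}$
$G{\left(M \right)} = \frac{2 \left(-648 + M\right)}{M}$ ($G{\left(M \right)} = 4 \frac{M - 648}{M + M} = 4 \frac{-648 + M}{2 M} = \frac{2 \left(-648 + M\right)}{M}$)
$394759 + G{\left(W{\left(-10 \right)} \right)} = 394759 - \left(-2 + \frac{1296}{-10 + \frac{1}{2 \left(-10\right)}}\right) = 394759 - \left(-2 + \frac{1296}{-10 + \frac{1}{2} \left(- \frac{1}{10}\right)}\right) = 394759 - \left(-2 + \frac{1296}{-10 - \frac{1}{20}}\right) = 394759 - \left(-2 + \frac{1296}{- \frac{201}{20}}\right) = 394759 + \left(2 - - \frac{8640}{67}\right) = 394759 + \left(2 + \frac{8640}{67}\right) = 394759 + \frac{8774}{67} = \frac{26457627}{67}$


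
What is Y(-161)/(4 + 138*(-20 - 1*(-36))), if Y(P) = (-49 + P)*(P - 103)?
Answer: 1980/79 ≈ 25.063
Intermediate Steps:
Y(P) = (-103 + P)*(-49 + P) (Y(P) = (-49 + P)*(-103 + P) = (-103 + P)*(-49 + P))
Y(-161)/(4 + 138*(-20 - 1*(-36))) = (5047 + (-161)² - 152*(-161))/(4 + 138*(-20 - 1*(-36))) = (5047 + 25921 + 24472)/(4 + 138*(-20 + 36)) = 55440/(4 + 138*16) = 55440/(4 + 2208) = 55440/2212 = 55440*(1/2212) = 1980/79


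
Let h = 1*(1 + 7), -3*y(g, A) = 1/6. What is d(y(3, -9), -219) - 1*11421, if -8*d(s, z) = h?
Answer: -11422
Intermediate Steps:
y(g, A) = -1/18 (y(g, A) = -1/3/6 = -1/3*1/6 = -1/18)
h = 8 (h = 1*8 = 8)
d(s, z) = -1 (d(s, z) = -1/8*8 = -1)
d(y(3, -9), -219) - 1*11421 = -1 - 1*11421 = -1 - 11421 = -11422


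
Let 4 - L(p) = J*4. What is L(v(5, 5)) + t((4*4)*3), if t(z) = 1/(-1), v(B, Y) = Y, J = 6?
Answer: -21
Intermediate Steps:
L(p) = -20 (L(p) = 4 - 6*4 = 4 - 1*24 = 4 - 24 = -20)
t(z) = -1
L(v(5, 5)) + t((4*4)*3) = -20 - 1 = -21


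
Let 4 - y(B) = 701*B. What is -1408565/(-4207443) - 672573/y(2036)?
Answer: 1613387200973/2001665762592 ≈ 0.80602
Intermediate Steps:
y(B) = 4 - 701*B
-1408565/(-4207443) - 672573/y(2036) = -1408565/(-4207443) - 672573/(4 - 701*2036) = -1408565*(-1/4207443) - 672573/(4 - 1427236) = 1408565/4207443 - 672573/(-1427232) = 1408565/4207443 - 672573*(-1/1427232) = 1408565/4207443 + 224191/475744 = 1613387200973/2001665762592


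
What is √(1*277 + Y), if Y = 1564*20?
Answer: √31557 ≈ 177.64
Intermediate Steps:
Y = 31280
√(1*277 + Y) = √(1*277 + 31280) = √(277 + 31280) = √31557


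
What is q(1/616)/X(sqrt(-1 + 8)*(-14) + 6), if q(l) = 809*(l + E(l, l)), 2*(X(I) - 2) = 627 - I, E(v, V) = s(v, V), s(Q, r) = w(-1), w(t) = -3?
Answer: -933889375/119889924 + 1494223*sqrt(7)/8563566 ≈ -7.3279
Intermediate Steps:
s(Q, r) = -3
E(v, V) = -3
X(I) = 631/2 - I/2 (X(I) = 2 + (627 - I)/2 = 2 + (627/2 - I/2) = 631/2 - I/2)
q(l) = -2427 + 809*l (q(l) = 809*(l - 3) = 809*(-3 + l) = -2427 + 809*l)
q(1/616)/X(sqrt(-1 + 8)*(-14) + 6) = (-2427 + 809/616)/(631/2 - (sqrt(-1 + 8)*(-14) + 6)/2) = (-2427 + 809*(1/616))/(631/2 - (sqrt(7)*(-14) + 6)/2) = (-2427 + 809/616)/(631/2 - (-14*sqrt(7) + 6)/2) = -1494223/(616*(631/2 - (6 - 14*sqrt(7))/2)) = -1494223/(616*(631/2 + (-3 + 7*sqrt(7)))) = -1494223/(616*(625/2 + 7*sqrt(7)))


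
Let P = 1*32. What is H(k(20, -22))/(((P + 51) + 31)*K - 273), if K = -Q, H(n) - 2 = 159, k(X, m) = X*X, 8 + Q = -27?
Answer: 23/531 ≈ 0.043315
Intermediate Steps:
Q = -35 (Q = -8 - 27 = -35)
k(X, m) = X²
P = 32
H(n) = 161 (H(n) = 2 + 159 = 161)
K = 35 (K = -1*(-35) = 35)
H(k(20, -22))/(((P + 51) + 31)*K - 273) = 161/(((32 + 51) + 31)*35 - 273) = 161/((83 + 31)*35 - 273) = 161/(114*35 - 273) = 161/(3990 - 273) = 161/3717 = 161*(1/3717) = 23/531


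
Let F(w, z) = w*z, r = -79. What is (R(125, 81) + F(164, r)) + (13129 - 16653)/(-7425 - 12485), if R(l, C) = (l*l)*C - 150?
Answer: 12468828407/9955 ≈ 1.2525e+6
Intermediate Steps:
R(l, C) = -150 + C*l² (R(l, C) = l²*C - 150 = C*l² - 150 = -150 + C*l²)
(R(125, 81) + F(164, r)) + (13129 - 16653)/(-7425 - 12485) = ((-150 + 81*125²) + 164*(-79)) + (13129 - 16653)/(-7425 - 12485) = ((-150 + 81*15625) - 12956) - 3524/(-19910) = ((-150 + 1265625) - 12956) - 3524*(-1/19910) = (1265475 - 12956) + 1762/9955 = 1252519 + 1762/9955 = 12468828407/9955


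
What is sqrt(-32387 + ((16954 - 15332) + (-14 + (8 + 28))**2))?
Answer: I*sqrt(30281) ≈ 174.01*I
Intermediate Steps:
sqrt(-32387 + ((16954 - 15332) + (-14 + (8 + 28))**2)) = sqrt(-32387 + (1622 + (-14 + 36)**2)) = sqrt(-32387 + (1622 + 22**2)) = sqrt(-32387 + (1622 + 484)) = sqrt(-32387 + 2106) = sqrt(-30281) = I*sqrt(30281)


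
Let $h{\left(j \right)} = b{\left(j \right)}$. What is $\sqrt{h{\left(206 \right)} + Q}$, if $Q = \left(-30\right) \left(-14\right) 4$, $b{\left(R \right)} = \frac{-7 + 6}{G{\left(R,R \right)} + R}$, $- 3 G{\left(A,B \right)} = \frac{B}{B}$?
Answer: $\frac{9 \sqrt{7895749}}{617} \approx 40.988$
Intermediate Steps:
$G{\left(A,B \right)} = - \frac{1}{3}$ ($G{\left(A,B \right)} = - \frac{B \frac{1}{B}}{3} = \left(- \frac{1}{3}\right) 1 = - \frac{1}{3}$)
$b{\left(R \right)} = - \frac{1}{- \frac{1}{3} + R}$ ($b{\left(R \right)} = \frac{-7 + 6}{- \frac{1}{3} + R} = - \frac{1}{- \frac{1}{3} + R}$)
$h{\left(j \right)} = - \frac{3}{-1 + 3 j}$
$Q = 1680$ ($Q = 420 \cdot 4 = 1680$)
$\sqrt{h{\left(206 \right)} + Q} = \sqrt{- \frac{3}{-1 + 3 \cdot 206} + 1680} = \sqrt{- \frac{3}{-1 + 618} + 1680} = \sqrt{- \frac{3}{617} + 1680} = \sqrt{\frac{1036557}{617}} = \frac{9 \sqrt{7895749}}{617}$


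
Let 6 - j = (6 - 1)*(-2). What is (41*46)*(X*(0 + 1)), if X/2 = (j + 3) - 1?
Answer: 67896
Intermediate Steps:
j = 16 (j = 6 - (6 - 1)*(-2) = 6 - 5*(-2) = 6 - 1*(-10) = 6 + 10 = 16)
X = 36 (X = 2*((16 + 3) - 1) = 2*(19 - 1) = 2*18 = 36)
(41*46)*(X*(0 + 1)) = (41*46)*(36*(0 + 1)) = 1886*(36*1) = 1886*36 = 67896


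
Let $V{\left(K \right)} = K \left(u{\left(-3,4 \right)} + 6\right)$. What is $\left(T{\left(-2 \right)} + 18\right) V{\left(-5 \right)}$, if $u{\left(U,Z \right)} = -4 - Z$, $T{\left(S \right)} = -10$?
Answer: $80$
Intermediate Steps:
$V{\left(K \right)} = - 2 K$ ($V{\left(K \right)} = K \left(\left(-4 - 4\right) + 6\right) = K \left(-8 + 6\right) = K \left(-2\right) = - 2 K$)
$\left(T{\left(-2 \right)} + 18\right) V{\left(-5 \right)} = \left(-10 + 18\right) \left(\left(-2\right) \left(-5\right)\right) = 8 \cdot 10 = 80$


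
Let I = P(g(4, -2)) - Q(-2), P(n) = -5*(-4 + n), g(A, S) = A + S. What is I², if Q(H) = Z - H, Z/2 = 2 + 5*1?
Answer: 36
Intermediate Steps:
Z = 14 (Z = 2*(2 + 5*1) = 2*(2 + 5) = 2*7 = 14)
Q(H) = 14 - H
P(n) = 20 - 5*n
I = -6 (I = (20 - 5*(4 - 2)) - (14 - 1*(-2)) = (20 - 5*2) - (14 + 2) = (20 - 10) - 1*16 = 10 - 16 = -6)
I² = (-6)² = 36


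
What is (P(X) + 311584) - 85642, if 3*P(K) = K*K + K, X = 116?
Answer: 230466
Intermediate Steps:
P(K) = K/3 + K**2/3 (P(K) = (K*K + K)/3 = (K**2 + K)/3 = (K + K**2)/3 = K/3 + K**2/3)
(P(X) + 311584) - 85642 = ((1/3)*116*(1 + 116) + 311584) - 85642 = ((1/3)*116*117 + 311584) - 85642 = (4524 + 311584) - 85642 = 316108 - 85642 = 230466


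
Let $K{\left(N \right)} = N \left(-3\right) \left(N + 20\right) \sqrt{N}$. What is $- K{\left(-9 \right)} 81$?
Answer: $- 72171 i \approx - 72171.0 i$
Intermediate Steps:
$K{\left(N \right)} = - 3 N^{\frac{3}{2}} \left(20 + N\right)$ ($K{\left(N \right)} = - 3 N \left(20 + N\right) \sqrt{N} = - 3 N^{\frac{3}{2}} \left(20 + N\right)$)
$- K{\left(-9 \right)} 81 = - 3 \left(-9\right)^{\frac{3}{2}} \left(-20 - -9\right) 81 = - 3 \left(- 27 i\right) \left(-20 + 9\right) 81 = - 3 \left(- 27 i\right) \left(-11\right) 81 = - 891 i 81 = - 72171 i$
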